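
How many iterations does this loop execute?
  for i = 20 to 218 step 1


The loop variable i takes values starting at 20 and increments by 1 each iteration.
Sequence: i = 20, 21, 22, 23, 24, 25, 26, 27, 28, ...
The upper bound 218 is inclusive, so the count is floor((last - first) / step) + 1:
floor((218 - 20) / 1) + 1 = floor(198/1) + 1 = 198 + 1 = 199


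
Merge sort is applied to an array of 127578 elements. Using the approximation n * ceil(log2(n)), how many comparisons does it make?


Merge sort divides the array into halves recursively.
Number of levels = ceil(log2(127578)) = 17
At each level, approximately n = 127578 comparisons are needed for merging.
Total comparisons ~ n * ceil(log2(n)) = 127578 * 17 = 2168826


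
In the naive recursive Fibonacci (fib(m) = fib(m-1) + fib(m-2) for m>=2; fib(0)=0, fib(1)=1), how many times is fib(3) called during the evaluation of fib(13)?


Let N(m) = number of times fib(m) is called while evaluating fib(13).
N(13) = 1 (the initial call).
N(12) = 1 (only fib(13) calls it).
For 1 <= m <= 11: fib(m) is called by fib(m+1) and fib(m+2), so
  N(m) = N(m+1) + N(m+2).
fib(0) is called only by fib(2), so N(0) = N(2).
Walk down from m=13:
  N(13)=1, N(12)=1, N(11)=2, N(10)=3, N(9)=5, N(8)=8, N(7)=13, N(6)=21, N(5)=34, N(4)=55, N(3)=89
N(3) = 89


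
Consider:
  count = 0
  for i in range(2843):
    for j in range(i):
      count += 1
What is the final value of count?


For each i, the inner loop runs i times:
  i=0: inner runs 0 times
  i=1: inner runs 1 time
  i=2: inner runs 2 times
  i=3: inner runs 3 times
  i=4: inner runs 4 times
  i=5: inner runs 5 times
  i=6: inner runs 6 times
  i=7: inner runs 7 times
  ...
Total = 0 + 1 + 2 + ... + 2842 = 2843*(2843-1)/2 = 4039903


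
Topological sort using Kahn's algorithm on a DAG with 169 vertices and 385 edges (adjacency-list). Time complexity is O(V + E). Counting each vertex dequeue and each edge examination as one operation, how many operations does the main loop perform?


Kahn's algorithm:
  1. Compute in-degrees: O(V + E)
  2. Process queue: each vertex dequeued once (O(V))
     each edge examined once (O(E))
Total = V + E = 169 + 385 = 554


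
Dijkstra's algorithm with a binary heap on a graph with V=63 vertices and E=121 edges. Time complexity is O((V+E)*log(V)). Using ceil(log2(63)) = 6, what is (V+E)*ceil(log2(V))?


Dijkstra with a binary heap: each vertex is extracted once, each edge may relax once.
Each heap operation costs O(log V).
V + E = 63 + 121 = 184
ceil(log2(63)) = 6 (since 2^5 = 32 < 63 <= 64 = 2^6)
Total heap work = (V+E) * ceil(log2(V)) = 184 * 6 = 1104


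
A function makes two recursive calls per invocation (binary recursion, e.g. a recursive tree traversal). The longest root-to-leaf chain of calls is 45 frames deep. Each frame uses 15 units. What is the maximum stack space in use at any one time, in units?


Binary recursion: the two calls run one after the other, so only one root-to-leaf chain of frames is on the stack at a time.
Maximum depth (longest chain) = 45 frames
Each frame = 15 units
Max stack space = 45 * 15 = 675


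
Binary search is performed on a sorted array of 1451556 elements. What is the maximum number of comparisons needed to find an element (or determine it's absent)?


Binary search halves the search space each comparison:
  Step 1: search space = 1451556 -> 725778
  Step 2: search space = 725778 -> 362889
  Step 3: search space = 362889 -> 181444
  Step 4: search space = 181444 -> 90722
  Step 5: search space = 90722 -> 45361
  Step 6: search space = 45361 -> 22680
  Step 7: search space = 22680 -> 11340
  Step 8: search space = 11340 -> 5670
  Step 9: search space = 5670 -> 2835
  Step 10: search space = 2835 -> 1417
  Step 11: search space = 1417 -> 708
  Step 12: search space = 708 -> 354
  Step 13: search space = 354 -> 177
  Step 14: search space = 177 -> 88
  Step 15: search space = 88 -> 44
  Step 16: search space = 44 -> 22
  Step 17: search space = 22 -> 11
  Step 18: search space = 11 -> 5
  Step 19: search space = 5 -> 2
  Step 20: search space = 2 -> 1
  Step 21: search space = 1 (final check)
Maximum comparisons = floor(log2(1451556)) + 1 = 20 + 1 = 21


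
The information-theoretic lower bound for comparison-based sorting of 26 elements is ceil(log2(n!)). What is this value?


A binary decision tree of height h has at most 2^h leaves and needs at least n! of them, so h >= ceil(log2(n!)).
Compute 26! as a running product:
  x2 = 2, x3 = 6, x4 = 24, x5 = 120
  x6 = 720, x7 = 5040, x8 = 40320, x9 = 362880
  x10 = 3628800, x11 = 39916800, x12 = 479001600, x13 = 6227020800
  x14 = 87178291200, x15 = 1307674368000, x16 = 20922789888000, x17 = 355687428096000
  x18 = 6402373705728000, x19 = 121645100408832000, x20 = 2432902008176640000, x21 = 51090942171709440000
  x22 = 1124000727777607680000, x23 = 25852016738884976640000, x24 = 620448401733239439360000, x25 = 15511210043330985984000000
  x26 = 403291461126605635584000000
26! = 403291461126605635584000000
Bracket between powers of 2:
  2^88 = 309485009821345068724781056 < 403291461126605635584000000 <= 618970019642690137449562112 = 2^89
So ceil(log2(26!)) = 89


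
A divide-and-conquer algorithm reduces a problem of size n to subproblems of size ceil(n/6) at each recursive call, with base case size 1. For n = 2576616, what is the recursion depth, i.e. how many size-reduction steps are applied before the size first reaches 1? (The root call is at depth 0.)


Each step divides the size by 6 (rounding up); after k steps the size is ceil(n/6^k), which equals 1 exactly when 6^k >= n.
So the depth is the smallest k with 6^k >= 2576616, i.e. ceil(log_6(2576616)).
6^8 = 1679616 < 2576616 <= 10077696 = 6^9
Recursion depth = 9


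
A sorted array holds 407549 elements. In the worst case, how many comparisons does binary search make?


Halving sequence: 407549 -> 203774 -> 101887 -> 50943 -> 25471 -> 12735 -> 6367 -> 3183 -> 1591 -> 795 -> 397 -> 198 -> 99 -> 49 -> 24 -> 12 -> 6 -> 3 -> 1
Number of halvings = 18
Max comparisons = 18 + 1 = 19


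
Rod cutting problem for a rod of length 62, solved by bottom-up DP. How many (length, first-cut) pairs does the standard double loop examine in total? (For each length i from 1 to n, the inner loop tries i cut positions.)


For each subproblem length i = 1..62, the inner loop considers i possible first cuts.
Total = 1 + 2 + ... + 62
= 62*(62+1)/2
= 62*63/2 = 1953


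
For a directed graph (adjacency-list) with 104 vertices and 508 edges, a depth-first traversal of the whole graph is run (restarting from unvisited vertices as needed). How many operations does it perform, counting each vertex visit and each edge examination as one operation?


A full DFS traversal visits each vertex once and examines each edge once.
V = 104
E = 508
Sum = 104 + 508 = 612


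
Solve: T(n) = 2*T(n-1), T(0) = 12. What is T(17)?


Unrolling:
T(17) = 2*T(16) = 2^2*T(15) = ... = 2^17*T(0)
= 2^17 * 12
= 131072 * 12 = 1572864


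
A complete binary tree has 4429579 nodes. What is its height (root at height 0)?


In a complete binary tree, level k holds nodes 2^k .. 2^(k+1)-1 (1-indexed).
Height = floor(log2(n)) = floor(log2(4429579)) = 22
Check: 2^22 = 4194304 <= 4429579 < 8388608 = 2^23


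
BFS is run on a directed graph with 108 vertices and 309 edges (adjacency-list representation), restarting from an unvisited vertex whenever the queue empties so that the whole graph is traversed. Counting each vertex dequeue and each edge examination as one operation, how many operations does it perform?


A full BFS traversal dequeues each vertex exactly once and examines each directed edge exactly once.
V = 108 (vertex processing cost)
E = 309 (edge examination cost)
Total operations proportional to V + E = 108 + 309 = 417


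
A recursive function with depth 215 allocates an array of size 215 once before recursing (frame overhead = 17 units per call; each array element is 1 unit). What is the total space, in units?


Array allocation: 215 units (allocated once)
Stack frames: 215 deep * 17 per frame = 3655 units
Total = 215 + 3655 = 3870


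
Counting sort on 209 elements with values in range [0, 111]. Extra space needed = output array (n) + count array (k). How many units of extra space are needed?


Output array size: 209 (to store sorted result)
Count array size: 112 (one slot per possible value, range 0 to 111)
Total extra space = 209 + 112 = 321


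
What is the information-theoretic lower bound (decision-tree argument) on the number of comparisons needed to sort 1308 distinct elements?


A binary decision tree of height h has at most 2^h leaves and needs at least n! of them, so h >= ceil(log2(n!)).
1308! is far too large to multiply out, so use Stirling's series:
  ln(n!) ~ n ln n - n + (1/2) ln(2 pi n) + 1/(12n)  (error below 1/(360 n^3), negligible here)
  ln(1308) = 7.1762545
  n ln n = 1308 * 7.1762545 = 9386.5409
  (1/2) ln(2 pi * 1308) = (1/2) ln(8218.4064) = 4.5071
  1/(12*1308) = 0.0001
  ln(1308!) ~ 9386.5409 - 1308 + 4.5071 + 0.0001 = 8083.0481
Convert to base 2: log2(1308!) = 8083.0481 / ln 2 = 8083.0481 / 0.69314718 = 11661.3734
ceil(11661.3734) = 11662


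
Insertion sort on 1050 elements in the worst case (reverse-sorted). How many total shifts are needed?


In the worst case (reverse-sorted), each element shifts past all previous:
  Element 1: 1 shifts
  Element 2: 2 shifts
  Element 3: 3 shifts
  Element 4: 4 shifts
  Element 5: 5 shifts
  ...
  Element 1049: 1049 shifts
Total = 1 + 2 + ... + 1049
= 1050*(1050-1)/2 = 550725


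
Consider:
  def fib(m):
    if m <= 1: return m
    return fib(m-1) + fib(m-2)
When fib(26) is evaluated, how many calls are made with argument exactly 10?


Let N(m) = number of times fib(m) is called while evaluating fib(26).
N(26) = 1 (the initial call).
N(25) = 1 (only fib(26) calls it).
For 1 <= m <= 24: fib(m) is called by fib(m+1) and fib(m+2), so
  N(m) = N(m+1) + N(m+2).
fib(0) is called only by fib(2), so N(0) = N(2).
Walk down from m=26:
  N(26)=1, N(25)=1, N(24)=2, N(23)=3, N(22)=5, N(21)=8, N(20)=13, N(19)=21, N(18)=34, N(17)=55, N(16)=89, N(15)=144, N(14)=233, N(13)=377, N(12)=610, N(11)=987, N(10)=1597
N(10) = 1597


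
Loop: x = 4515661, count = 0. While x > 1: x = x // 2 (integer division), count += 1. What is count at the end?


The variable x halves each step:
x = 4515661 -> 2257830 -> 1128915 -> 564457 -> 282228 -> 141114 -> 70557 -> 35278 -> 17639 -> 8819 -> 4409 -> 2204 -> 1102 -> 551 -> 275 -> 137 -> 68 -> 34 -> 17 -> 8 -> 4 -> 2 -> 1
Number of halvings = floor(log2(4515661)) = 22


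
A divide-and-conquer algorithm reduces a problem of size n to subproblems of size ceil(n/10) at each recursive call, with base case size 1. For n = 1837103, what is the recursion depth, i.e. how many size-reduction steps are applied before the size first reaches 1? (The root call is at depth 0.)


Each step divides the size by 10 (rounding up); after k steps the size is ceil(n/10^k), which equals 1 exactly when 10^k >= n.
So the depth is the smallest k with 10^k >= 1837103, i.e. ceil(log_10(1837103)).
10^6 = 1000000 < 1837103 <= 10000000 = 10^7
Recursion depth = 7


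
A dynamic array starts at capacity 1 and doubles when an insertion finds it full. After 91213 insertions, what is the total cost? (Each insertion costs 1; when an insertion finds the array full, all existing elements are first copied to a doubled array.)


Insertion cost: 91213 (one per element)
Resizes occur just before inserting elements 2, 3, 5, 9, ...
Elements copied at each resize: 1 + 2 + 4 + 8 + 16 + 32 + 64 + 128 + 256 + 512 + 1024 + 2048 + 4096 + 8192 + 16384 + 32768 + 65536
Sum of copies = 131071 (geometric series: 2^k - 1)
Total = 91213 + 131071 = 222284


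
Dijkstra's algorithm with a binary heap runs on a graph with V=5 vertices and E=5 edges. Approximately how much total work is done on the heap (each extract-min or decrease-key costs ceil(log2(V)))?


Dijkstra with a binary heap: each vertex is extracted once, each edge may relax once.
Each heap operation costs O(log V).
V + E = 5 + 5 = 10
ceil(log2(5)) = 3 (since 2^2 = 4 < 5 <= 8 = 2^3)
Total heap work = (V+E) * ceil(log2(V)) = 10 * 3 = 30


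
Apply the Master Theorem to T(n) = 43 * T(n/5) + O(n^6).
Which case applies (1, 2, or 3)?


The Master Theorem: T(n) = a*T(n/b) + O(n^c)
  a = 43, b = 5, c = 6
log_b(a) = log_5(43) ~ 2.337
Compare b^c with a: 5^6 = 15625 > 43, so c > log_b(a).
Since c > log_b(a), Case 3 applies.
T(n) = O(n^6)
Master Theorem case = 3


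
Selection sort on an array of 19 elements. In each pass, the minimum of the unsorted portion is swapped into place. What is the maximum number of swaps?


Selection sort performs one swap per pass:
  Pass 1: find min in positions 0 to 18, swap with position 0
  Pass 2: find min in positions 1 to 18, swap with position 1
  Pass 3: find min in positions 2 to 18, swap with position 2
  Pass 4: find min in positions 3 to 18, swap with position 3
  Pass 5: find min in positions 4 to 18, swap with position 4
  ... (13 more passes)
Total passes (and swaps) = n - 1 = 19 - 1 = 18


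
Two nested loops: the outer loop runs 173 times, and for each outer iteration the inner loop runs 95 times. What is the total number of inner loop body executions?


Outer loop: 173 iterations
Inner loop: 95 iterations per outer iteration
Total = 173 * 95 = 16435


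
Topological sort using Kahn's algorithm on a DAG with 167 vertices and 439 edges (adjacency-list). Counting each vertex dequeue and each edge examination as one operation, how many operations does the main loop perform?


Kahn's algorithm:
  1. Compute in-degrees: O(V + E)
  2. Process queue: each vertex dequeued once (O(V))
     each edge examined once (O(E))
Total = V + E = 167 + 439 = 606


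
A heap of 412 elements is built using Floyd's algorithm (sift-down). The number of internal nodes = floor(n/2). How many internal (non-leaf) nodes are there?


Leaf nodes occupy roughly half the array.
Sift-down is called for each internal node, starting from the last one.
Internal nodes = floor(n/2) = floor(412/2) = 206


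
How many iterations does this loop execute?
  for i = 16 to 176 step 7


The loop variable i takes values starting at 16 and increments by 7 each iteration.
Sequence: i = 16, 23, 30, 37, 44, 51, 58, 65, 72, ...
The upper bound 176 is inclusive, so the count is floor((last - first) / step) + 1:
floor((176 - 16) / 7) + 1 = floor(160/7) + 1 = 22 + 1 = 23


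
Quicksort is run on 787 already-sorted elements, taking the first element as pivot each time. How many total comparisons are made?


Sum of comparisons per partition:
786 + 785 + ... + 1 + 0
= 787 * (787 - 1) / 2
= 787 * 786 / 2
= 309291


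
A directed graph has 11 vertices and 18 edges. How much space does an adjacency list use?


Adjacency list: one list head per vertex + one entry per edge
Vertex heads: 11
Edge entries: 18
Total = 11 + 18 = 29


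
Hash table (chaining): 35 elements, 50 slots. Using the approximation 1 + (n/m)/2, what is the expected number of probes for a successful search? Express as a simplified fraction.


Computing expected probes:
alpha = 35/50
= 1 + alpha/2
= 1 + 35/(2*50)
= (2*50 + 35) / (2*50)
= 135/100 = 27/20


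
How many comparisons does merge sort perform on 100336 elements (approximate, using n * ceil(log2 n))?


Recursion depth: ceil(log2(100336)) = 17
Each recursion level merges n = 100336 elements
Total = 100336 * 17 = 1705712


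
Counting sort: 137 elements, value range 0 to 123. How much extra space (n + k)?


n = 137 (output array)
k = 124 (count array for 124 distinct values)
Extra space = 137 + 124 = 261


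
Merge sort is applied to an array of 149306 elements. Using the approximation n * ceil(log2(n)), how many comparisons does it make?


Merge sort divides the array into halves recursively.
Number of levels = ceil(log2(149306)) = 18
At each level, approximately n = 149306 comparisons are needed for merging.
Total comparisons ~ n * ceil(log2(n)) = 149306 * 18 = 2687508


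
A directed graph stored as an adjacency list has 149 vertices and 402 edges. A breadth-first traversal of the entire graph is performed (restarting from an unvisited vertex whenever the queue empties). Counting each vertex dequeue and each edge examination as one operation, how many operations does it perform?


A full BFS traversal dequeues each vertex once and examines each edge once.
Vertex visits: 149
Edge visits: 402
V + E = 149 + 402 = 551


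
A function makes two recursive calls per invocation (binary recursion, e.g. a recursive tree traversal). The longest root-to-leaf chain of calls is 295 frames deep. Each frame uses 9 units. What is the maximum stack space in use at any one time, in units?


Binary recursion: the two calls run one after the other, so only one root-to-leaf chain of frames is on the stack at a time.
Maximum depth (longest chain) = 295 frames
Each frame = 9 units
Max stack space = 295 * 9 = 2655


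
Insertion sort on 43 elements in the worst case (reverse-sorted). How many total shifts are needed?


In the worst case (reverse-sorted), each element shifts past all previous:
  Element 1: 1 shifts
  Element 2: 2 shifts
  Element 3: 3 shifts
  Element 4: 4 shifts
  Element 5: 5 shifts
  ...
  Element 42: 42 shifts
Total = 1 + 2 + ... + 42
= 43*(43-1)/2 = 903


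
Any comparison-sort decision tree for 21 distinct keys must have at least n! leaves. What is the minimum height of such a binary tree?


A binary decision tree of height h has at most 2^h leaves and needs at least n! of them, so h >= ceil(log2(n!)).
Compute 21! as a running product:
  x2 = 2, x3 = 6, x4 = 24, x5 = 120
  x6 = 720, x7 = 5040, x8 = 40320, x9 = 362880
  x10 = 3628800, x11 = 39916800, x12 = 479001600, x13 = 6227020800
  x14 = 87178291200, x15 = 1307674368000, x16 = 20922789888000, x17 = 355687428096000
  x18 = 6402373705728000, x19 = 121645100408832000, x20 = 2432902008176640000, x21 = 51090942171709440000
21! = 51090942171709440000
Bracket between powers of 2:
  2^65 = 36893488147419103232 < 51090942171709440000 <= 73786976294838206464 = 2^66
So ceil(log2(21!)) = 66


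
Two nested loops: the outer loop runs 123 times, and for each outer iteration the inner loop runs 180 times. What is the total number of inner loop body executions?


Outer loop: 123 iterations
Inner loop: 180 iterations per outer iteration
Total = 123 * 180 = 22140


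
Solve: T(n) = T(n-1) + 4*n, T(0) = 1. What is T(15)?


Expanding the recurrence:
T(15) = T(14) + 4*15
       = T(13) + 4*14 + 4*15
       ...
       = T(0) + 4*(1 + 2 + ... + 15)
       = 1 + 4 * 15*16/2
       = 1 + 4 * 120
       = 1 + 480 = 481


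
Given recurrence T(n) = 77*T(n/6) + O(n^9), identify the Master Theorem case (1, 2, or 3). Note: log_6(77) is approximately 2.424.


Master Theorem parameters: a=77, b=6, c=9
log_b(a) = 2.424
Compare b^c with a: 6^9 = 10077696 > 77, so c > log_b(a).
Comparing c=9 vs log_b(a)=2.424:
9 > 2.424 => Case 3
Result: T(n) = O(n^9)
Master Theorem case = 3


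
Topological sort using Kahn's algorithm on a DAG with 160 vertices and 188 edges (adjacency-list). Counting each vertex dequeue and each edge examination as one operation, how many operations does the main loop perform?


Kahn's algorithm:
  1. Compute in-degrees: O(V + E)
  2. Process queue: each vertex dequeued once (O(V))
     each edge examined once (O(E))
Total = V + E = 160 + 188 = 348


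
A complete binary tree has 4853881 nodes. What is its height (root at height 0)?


In a complete binary tree, level k holds nodes 2^k .. 2^(k+1)-1 (1-indexed).
Height = floor(log2(n)) = floor(log2(4853881)) = 22
Check: 2^22 = 4194304 <= 4853881 < 8388608 = 2^23


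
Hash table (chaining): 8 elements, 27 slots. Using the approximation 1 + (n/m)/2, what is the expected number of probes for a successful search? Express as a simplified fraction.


Computing expected probes:
alpha = 8/27
= 1 + alpha/2
= 1 + 8/(2*27)
= (2*27 + 8) / (2*27)
= 62/54 = 31/27


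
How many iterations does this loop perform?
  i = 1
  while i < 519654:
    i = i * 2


The loop variable doubles each iteration:
i = 1 -> 2 -> 4 -> 8 -> 16 -> 32 -> 64 -> 128 -> 256 -> 512 -> 1024 -> 2048 -> 4096 -> 8192 -> 16384 -> 32768 -> 65536 -> 131072 -> 262144 -> 524288 (stop, 524288 >= 519654)
Number of doublings = ceil(log2(519654)) = 19


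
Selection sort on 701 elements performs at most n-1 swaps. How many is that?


Each of the 700 passes places one element in its final position.
Pass 1: swap minimum into position 0
Pass 2: swap minimum of remaining into position 1
...
Pass 700: last two elements, one swap
Maximum swaps = 701 - 1 = 700


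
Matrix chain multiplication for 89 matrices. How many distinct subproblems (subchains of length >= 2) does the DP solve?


Subproblems are indexed by (i, j) where i < j.
Number of such pairs = n*(n-1)/2
= 89 * 88 / 2
= 3916


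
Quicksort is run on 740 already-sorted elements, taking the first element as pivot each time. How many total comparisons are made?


Sum of comparisons per partition:
739 + 738 + ... + 1 + 0
= 740 * (740 - 1) / 2
= 740 * 739 / 2
= 273430


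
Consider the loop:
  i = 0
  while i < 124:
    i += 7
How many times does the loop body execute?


Starting at i = 0, each iteration adds 7.
Iterations until i >= 124:
  Iteration 1: i = 0 -> i = 7
  Iteration 2: i = 7 -> i = 14
  Iteration 3: i = 14 -> i = 21
  Iteration 4: i = 21 -> i = 28
  Iteration 5: i = 28 -> i = 35
  Iteration 6: i = 35 -> i = 42
  Iteration 7: i = 42 -> i = 49
  Iteration 8: i = 49 -> i = 56
  ... continuing ...
Total iterations = ceil(124/7) = 18


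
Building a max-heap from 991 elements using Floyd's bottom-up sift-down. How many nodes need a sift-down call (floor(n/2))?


In a heap of 991 elements (0-indexed array):
  Last element index: 990
  Parent of last element: floor((990 - 1) / 2) = 494
  Internal nodes: indices 0 to 494
  Count = floor(991/2) = 495


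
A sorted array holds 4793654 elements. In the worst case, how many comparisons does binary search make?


Halving sequence: 4793654 -> 2396827 -> 1198413 -> 599206 -> 299603 -> 149801 -> 74900 -> 37450 -> 18725 -> 9362 -> 4681 -> 2340 -> 1170 -> 585 -> 292 -> 146 -> 73 -> 36 -> 18 -> 9 -> 4 -> 2 -> 1
Number of halvings = 22
Max comparisons = 22 + 1 = 23


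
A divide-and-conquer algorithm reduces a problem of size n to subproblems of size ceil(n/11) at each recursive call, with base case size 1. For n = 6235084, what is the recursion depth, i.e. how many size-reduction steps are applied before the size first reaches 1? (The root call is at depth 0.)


Each step divides the size by 11 (rounding up); after k steps the size is ceil(n/11^k), which equals 1 exactly when 11^k >= n.
So the depth is the smallest k with 11^k >= 6235084, i.e. ceil(log_11(6235084)).
11^6 = 1771561 < 6235084 <= 19487171 = 11^7
Recursion depth = 7


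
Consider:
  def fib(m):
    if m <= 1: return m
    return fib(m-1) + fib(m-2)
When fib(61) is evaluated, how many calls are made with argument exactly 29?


Let N(m) = number of times fib(m) is called while evaluating fib(61).
N(61) = 1 (the initial call).
N(60) = 1 (only fib(61) calls it).
For 1 <= m <= 59: fib(m) is called by fib(m+1) and fib(m+2), so
  N(m) = N(m+1) + N(m+2).
fib(0) is called only by fib(2), so N(0) = N(2).
Walk down from m=61:
  N(61)=1, N(60)=1, N(59)=2, N(58)=3, N(57)=5, N(56)=8, N(55)=13, N(54)=21, N(53)=34, N(52)=55, N(51)=89, N(50)=144, N(49)=233, N(48)=377, N(47)=610, N(46)=987, N(45)=1597, N(44)=2584, N(43)=4181, N(42)=6765, N(41)=10946, N(40)=17711, N(39)=28657, N(38)=46368, N(37)=75025, N(36)=121393, N(35)=196418, N(34)=317811, N(33)=514229, N(32)=832040, N(31)=1346269, N(30)=2178309, N(29)=3524578
N(29) = 3524578


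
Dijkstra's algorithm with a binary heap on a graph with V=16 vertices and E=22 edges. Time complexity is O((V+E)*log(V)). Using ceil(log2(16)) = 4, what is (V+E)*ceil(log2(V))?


Dijkstra with a binary heap: each vertex is extracted once, each edge may relax once.
Each heap operation costs O(log V).
V + E = 16 + 22 = 38
ceil(log2(16)) = 4 (since 2^3 = 8 < 16 <= 16 = 2^4)
Total heap work = (V+E) * ceil(log2(V)) = 38 * 4 = 152


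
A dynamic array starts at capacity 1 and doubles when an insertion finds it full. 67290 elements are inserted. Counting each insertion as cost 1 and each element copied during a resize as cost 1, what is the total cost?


n = 67290
Insertion costs: 67290
Resizes copy 1, 2, 4, ... up to the largest power of 2 that is <= n-1 = 67289, i.e. 65536.
Copy costs = 1 + 2 + 4 + 8 + 16 + 32 + 64 + 128 + 256 + 512 + 1024 + 2048 + 4096 + 8192 + 16384 + 32768 + 65536 = 131071
Total = 67290 + 131071 = 198361


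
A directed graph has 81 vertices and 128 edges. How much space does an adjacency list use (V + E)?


Adjacency list: one list head per vertex + one entry per edge
Vertex heads: 81
Edge entries: 128
Total = 81 + 128 = 209


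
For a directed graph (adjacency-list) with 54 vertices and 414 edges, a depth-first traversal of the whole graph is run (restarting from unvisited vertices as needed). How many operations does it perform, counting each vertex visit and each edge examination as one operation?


A full DFS traversal visits each vertex once and examines each edge once.
V = 54
E = 414
Sum = 54 + 414 = 468


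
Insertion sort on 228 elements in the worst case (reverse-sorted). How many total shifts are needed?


In the worst case (reverse-sorted), each element shifts past all previous:
  Element 1: 1 shifts
  Element 2: 2 shifts
  Element 3: 3 shifts
  Element 4: 4 shifts
  Element 5: 5 shifts
  ...
  Element 227: 227 shifts
Total = 1 + 2 + ... + 227
= 228*(228-1)/2 = 25878


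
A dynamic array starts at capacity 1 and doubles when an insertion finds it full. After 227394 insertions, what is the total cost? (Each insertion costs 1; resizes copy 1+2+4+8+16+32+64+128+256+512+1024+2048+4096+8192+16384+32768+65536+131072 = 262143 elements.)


Insertion cost: 227394 (one per element)
Resizes occur just before inserting elements 2, 3, 5, 9, ...
Elements copied at each resize: 1 + 2 + 4 + 8 + 16 + 32 + 64 + 128 + 256 + 512 + 1024 + 2048 + 4096 + 8192 + 16384 + 32768 + 65536 + 131072
Sum of copies = 262143 (geometric series: 2^k - 1)
Total = 227394 + 262143 = 489537


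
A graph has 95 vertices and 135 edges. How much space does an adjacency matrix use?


Adjacency matrix: V x V grid of entries
Space = V^2 = 95^2 = 95 * 95 = 9025


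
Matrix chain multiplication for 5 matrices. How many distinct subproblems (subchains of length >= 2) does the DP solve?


Subproblems are indexed by (i, j) where i < j.
Number of such pairs = n*(n-1)/2
= 5 * 4 / 2
= 10


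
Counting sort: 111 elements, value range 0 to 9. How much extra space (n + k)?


n = 111 (output array)
k = 10 (count array for 10 distinct values)
Extra space = 111 + 10 = 121


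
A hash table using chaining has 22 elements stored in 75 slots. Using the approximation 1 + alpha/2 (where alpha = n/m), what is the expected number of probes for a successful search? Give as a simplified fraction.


Load factor alpha = n/m = 22/75
Expected probes = 1 + alpha/2 = 1 + 22/(2*75)
= 1 + 22/150
= 150/150 + 22/150
= 172/150
Simplify: 86/75


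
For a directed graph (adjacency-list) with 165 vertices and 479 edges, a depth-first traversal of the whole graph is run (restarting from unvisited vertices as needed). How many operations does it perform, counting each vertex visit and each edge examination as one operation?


A full DFS traversal visits each vertex once and examines each edge once.
V = 165
E = 479
Sum = 165 + 479 = 644


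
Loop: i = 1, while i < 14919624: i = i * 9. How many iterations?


i multiplies by 9 each step:
i = 1 -> 9 -> 81 -> 729 -> 6561 -> 59049 -> 531441 -> 4782969 -> 43046721 (stop)
Iterations = ceil(log_9(14919624)) = 8


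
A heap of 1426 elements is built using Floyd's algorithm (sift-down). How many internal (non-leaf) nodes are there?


Leaf nodes occupy roughly half the array.
Sift-down is called for each internal node, starting from the last one.
Internal nodes = floor(n/2) = floor(1426/2) = 713


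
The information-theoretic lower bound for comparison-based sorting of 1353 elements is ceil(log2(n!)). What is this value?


A binary decision tree of height h has at most 2^h leaves and needs at least n! of them, so h >= ceil(log2(n!)).
1353! is far too large to multiply out, so use Stirling's series:
  ln(n!) ~ n ln n - n + (1/2) ln(2 pi n) + 1/(12n)  (error below 1/(360 n^3), negligible here)
  ln(1353) = 7.2100796
  n ln n = 1353 * 7.2100796 = 9755.2377
  (1/2) ln(2 pi * 1353) = (1/2) ln(8501.1497) = 4.5240
  1/(12*1353) = 0.0001
  ln(1353!) ~ 9755.2377 - 1353 + 4.5240 + 0.0001 = 8406.7618
Convert to base 2: log2(1353!) = 8406.7618 / ln 2 = 8406.7618 / 0.69314718 = 12128.3936
ceil(12128.3936) = 12129


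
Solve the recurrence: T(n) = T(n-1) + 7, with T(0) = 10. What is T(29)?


Unrolling the recurrence:
T(29) = T(28) + 7
       = T(27) + 7 + 7
       = T(26) + 7*3
       ...
       = T(0) + 7*29
       = 10 + 203 = 213


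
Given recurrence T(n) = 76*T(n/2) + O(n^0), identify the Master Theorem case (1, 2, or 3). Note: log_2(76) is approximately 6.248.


Master Theorem parameters: a=76, b=2, c=0
log_b(a) = 6.248
Compare b^c with a: 2^0 = 1 < 76, so c < log_b(a).
Comparing c=0 vs log_b(a)=6.248:
0 < 6.248 => Case 1
Result: T(n) = O(n^(log_2 76)) ~ O(n^6.248)
Master Theorem case = 1


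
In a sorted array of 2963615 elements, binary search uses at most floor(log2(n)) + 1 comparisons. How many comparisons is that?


Halving sequence: 2963615 -> 1481807 -> 740903 -> 370451 -> 185225 -> 92612 -> 46306 -> 23153 -> 11576 -> 5788 -> 2894 -> 1447 -> 723 -> 361 -> 180 -> 90 -> 45 -> 22 -> 11 -> 5 -> 2 -> 1
Number of halvings = 21
Max comparisons = 21 + 1 = 22


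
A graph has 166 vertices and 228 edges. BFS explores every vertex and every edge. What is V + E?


A full BFS traversal dequeues each vertex once and examines each edge once.
Vertex visits: 166
Edge visits: 228
V + E = 166 + 228 = 394


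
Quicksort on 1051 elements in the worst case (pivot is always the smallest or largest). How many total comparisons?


In the worst case, each partition step picks the worst pivot:
  Partition 1: 1050 comparisons (n-1 elements to compare)
  Partition 2: 1049 comparisons
  Partition 3: 1048 comparisons
  Partition 4: 1047 comparisons
  Partition 5: 1046 comparisons
  ...
  Last partition: 0 comparisons
Total = (n-1) + (n-2) + ... + 1 + 0 = n*(n-1)/2
= 1051*1050/2 = 551775


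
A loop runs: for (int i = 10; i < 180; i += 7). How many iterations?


Loop starts at i = 10, increments by 7, stops when i >= 180.
Number of iterations = ceil((180 - 10) / 7)
= ceil(170 / 7)
= 25


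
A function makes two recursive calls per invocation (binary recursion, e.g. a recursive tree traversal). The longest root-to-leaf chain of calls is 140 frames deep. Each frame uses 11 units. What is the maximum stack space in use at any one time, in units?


Binary recursion: the two calls run one after the other, so only one root-to-leaf chain of frames is on the stack at a time.
Maximum depth (longest chain) = 140 frames
Each frame = 11 units
Max stack space = 140 * 11 = 1540


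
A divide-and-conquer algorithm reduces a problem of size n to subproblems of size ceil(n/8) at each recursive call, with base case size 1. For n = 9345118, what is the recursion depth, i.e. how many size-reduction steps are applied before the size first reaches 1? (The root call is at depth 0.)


Each step divides the size by 8 (rounding up); after k steps the size is ceil(n/8^k), which equals 1 exactly when 8^k >= n.
So the depth is the smallest k with 8^k >= 9345118, i.e. ceil(log_8(9345118)).
8^7 = 2097152 < 9345118 <= 16777216 = 8^8
Recursion depth = 8


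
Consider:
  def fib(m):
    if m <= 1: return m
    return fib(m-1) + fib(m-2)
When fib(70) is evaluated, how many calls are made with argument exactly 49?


Let N(m) = number of times fib(m) is called while evaluating fib(70).
N(70) = 1 (the initial call).
N(69) = 1 (only fib(70) calls it).
For 1 <= m <= 68: fib(m) is called by fib(m+1) and fib(m+2), so
  N(m) = N(m+1) + N(m+2).
fib(0) is called only by fib(2), so N(0) = N(2).
Walk down from m=70:
  N(70)=1, N(69)=1, N(68)=2, N(67)=3, N(66)=5, N(65)=8, N(64)=13, N(63)=21, N(62)=34, N(61)=55, N(60)=89, N(59)=144, N(58)=233, N(57)=377, N(56)=610, N(55)=987, N(54)=1597, N(53)=2584, N(52)=4181, N(51)=6765, N(50)=10946, N(49)=17711
N(49) = 17711


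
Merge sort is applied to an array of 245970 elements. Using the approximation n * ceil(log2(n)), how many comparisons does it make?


Merge sort divides the array into halves recursively.
Number of levels = ceil(log2(245970)) = 18
At each level, approximately n = 245970 comparisons are needed for merging.
Total comparisons ~ n * ceil(log2(n)) = 245970 * 18 = 4427460


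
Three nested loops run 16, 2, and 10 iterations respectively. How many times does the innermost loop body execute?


Loop 1 (outermost): 16 iterations
Loop 2 (middle): 2 iterations per outer
Loop 3 (innermost): 10 iterations per middle
Total = 16 * 2 * 10 = 320


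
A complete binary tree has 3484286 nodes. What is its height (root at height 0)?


In a complete binary tree, level k holds nodes 2^k .. 2^(k+1)-1 (1-indexed).
Height = floor(log2(n)) = floor(log2(3484286)) = 21
Check: 2^21 = 2097152 <= 3484286 < 4194304 = 2^22


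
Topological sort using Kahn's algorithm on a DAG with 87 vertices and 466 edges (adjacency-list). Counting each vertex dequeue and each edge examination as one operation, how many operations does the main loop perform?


Kahn's algorithm:
  1. Compute in-degrees: O(V + E)
  2. Process queue: each vertex dequeued once (O(V))
     each edge examined once (O(E))
Total = V + E = 87 + 466 = 553


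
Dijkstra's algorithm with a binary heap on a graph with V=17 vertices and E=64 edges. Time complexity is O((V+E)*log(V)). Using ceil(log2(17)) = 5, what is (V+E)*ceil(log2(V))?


Dijkstra with a binary heap: each vertex is extracted once, each edge may relax once.
Each heap operation costs O(log V).
V + E = 17 + 64 = 81
ceil(log2(17)) = 5 (since 2^4 = 16 < 17 <= 32 = 2^5)
Total heap work = (V+E) * ceil(log2(V)) = 81 * 5 = 405


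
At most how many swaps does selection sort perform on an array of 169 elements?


Each of the 168 passes places one element in its final position.
Pass 1: swap minimum into position 0
Pass 2: swap minimum of remaining into position 1
...
Pass 168: last two elements, one swap
Maximum swaps = 169 - 1 = 168


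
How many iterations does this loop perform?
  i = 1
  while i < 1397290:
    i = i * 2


The loop variable doubles each iteration:
i = 1 -> 2 -> 4 -> 8 -> 16 -> 32 -> 64 -> 128 -> 256 -> 512 -> 1024 -> 2048 -> 4096 -> 8192 -> 16384 -> 32768 -> 65536 -> 131072 -> 262144 -> 524288 -> 1048576 -> 2097152 (stop, 2097152 >= 1397290)
Number of doublings = ceil(log2(1397290)) = 21


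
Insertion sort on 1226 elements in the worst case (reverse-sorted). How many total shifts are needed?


In the worst case (reverse-sorted), each element shifts past all previous:
  Element 1: 1 shifts
  Element 2: 2 shifts
  Element 3: 3 shifts
  Element 4: 4 shifts
  Element 5: 5 shifts
  ...
  Element 1225: 1225 shifts
Total = 1 + 2 + ... + 1225
= 1226*(1226-1)/2 = 750925


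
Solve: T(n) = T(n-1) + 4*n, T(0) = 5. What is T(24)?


Expanding the recurrence:
T(24) = T(23) + 4*24
       = T(22) + 4*23 + 4*24
       ...
       = T(0) + 4*(1 + 2 + ... + 24)
       = 5 + 4 * 24*25/2
       = 5 + 4 * 300
       = 5 + 1200 = 1205


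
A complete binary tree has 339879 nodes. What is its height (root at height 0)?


In a complete binary tree, level k holds nodes 2^k .. 2^(k+1)-1 (1-indexed).
Height = floor(log2(n)) = floor(log2(339879)) = 18
Check: 2^18 = 262144 <= 339879 < 524288 = 2^19


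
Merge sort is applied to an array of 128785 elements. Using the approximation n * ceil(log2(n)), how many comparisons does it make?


Merge sort divides the array into halves recursively.
Number of levels = ceil(log2(128785)) = 17
At each level, approximately n = 128785 comparisons are needed for merging.
Total comparisons ~ n * ceil(log2(n)) = 128785 * 17 = 2189345


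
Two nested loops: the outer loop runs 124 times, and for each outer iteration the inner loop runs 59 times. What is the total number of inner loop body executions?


Outer loop: 124 iterations
Inner loop: 59 iterations per outer iteration
Total = 124 * 59 = 7316


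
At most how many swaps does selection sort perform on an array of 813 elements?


Each of the 812 passes places one element in its final position.
Pass 1: swap minimum into position 0
Pass 2: swap minimum of remaining into position 1
...
Pass 812: last two elements, one swap
Maximum swaps = 813 - 1 = 812


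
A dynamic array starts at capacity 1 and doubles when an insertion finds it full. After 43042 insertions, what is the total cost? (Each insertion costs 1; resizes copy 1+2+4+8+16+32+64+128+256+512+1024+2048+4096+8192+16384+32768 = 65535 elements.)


Insertion cost: 43042 (one per element)
Resizes occur just before inserting elements 2, 3, 5, 9, ...
Elements copied at each resize: 1 + 2 + 4 + 8 + 16 + 32 + 64 + 128 + 256 + 512 + 1024 + 2048 + 4096 + 8192 + 16384 + 32768
Sum of copies = 65535 (geometric series: 2^k - 1)
Total = 43042 + 65535 = 108577


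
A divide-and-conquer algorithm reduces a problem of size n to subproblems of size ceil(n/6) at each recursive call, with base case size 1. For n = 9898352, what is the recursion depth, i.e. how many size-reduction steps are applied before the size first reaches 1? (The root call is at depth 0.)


Each step divides the size by 6 (rounding up); after k steps the size is ceil(n/6^k), which equals 1 exactly when 6^k >= n.
So the depth is the smallest k with 6^k >= 9898352, i.e. ceil(log_6(9898352)).
6^8 = 1679616 < 9898352 <= 10077696 = 6^9
Recursion depth = 9


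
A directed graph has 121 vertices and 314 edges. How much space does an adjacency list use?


Adjacency list: one list head per vertex + one entry per edge
Vertex heads: 121
Edge entries: 314
Total = 121 + 314 = 435


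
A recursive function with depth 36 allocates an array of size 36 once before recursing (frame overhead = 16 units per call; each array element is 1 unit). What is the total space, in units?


Array allocation: 36 units (allocated once)
Stack frames: 36 deep * 16 per frame = 576 units
Total = 36 + 576 = 612


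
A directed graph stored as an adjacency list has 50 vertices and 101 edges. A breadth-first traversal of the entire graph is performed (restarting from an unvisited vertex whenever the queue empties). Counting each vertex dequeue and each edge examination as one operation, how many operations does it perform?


A full BFS traversal dequeues each vertex once and examines each edge once.
Vertex visits: 50
Edge visits: 101
V + E = 50 + 101 = 151


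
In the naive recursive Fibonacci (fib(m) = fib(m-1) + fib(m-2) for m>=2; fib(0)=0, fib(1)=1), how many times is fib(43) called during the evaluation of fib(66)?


Let N(m) = number of times fib(m) is called while evaluating fib(66).
N(66) = 1 (the initial call).
N(65) = 1 (only fib(66) calls it).
For 1 <= m <= 64: fib(m) is called by fib(m+1) and fib(m+2), so
  N(m) = N(m+1) + N(m+2).
fib(0) is called only by fib(2), so N(0) = N(2).
Walk down from m=66:
  N(66)=1, N(65)=1, N(64)=2, N(63)=3, N(62)=5, N(61)=8, N(60)=13, N(59)=21, N(58)=34, N(57)=55, N(56)=89, N(55)=144, N(54)=233, N(53)=377, N(52)=610, N(51)=987, N(50)=1597, N(49)=2584, N(48)=4181, N(47)=6765, N(46)=10946, N(45)=17711, N(44)=28657, N(43)=46368
N(43) = 46368


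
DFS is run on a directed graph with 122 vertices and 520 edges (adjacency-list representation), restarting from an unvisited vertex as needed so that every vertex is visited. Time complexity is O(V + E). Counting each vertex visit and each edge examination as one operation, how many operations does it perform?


A full DFS traversal processes each vertex exactly once (push/pop on stack).
Each directed edge is examined once.
V = 122, E = 520
V + E = 642
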